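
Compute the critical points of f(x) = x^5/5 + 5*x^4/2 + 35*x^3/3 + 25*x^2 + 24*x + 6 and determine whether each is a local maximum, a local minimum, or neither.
f'(x) = x^4 + 10*x^3 + 35*x^2 + 50*x + 24

Solve f'(x) = 0:
  Factor: x^4 + 10*x^3 + 35*x^2 + 50*x + 24 = (x + 1)*(x + 2)*(x + 3)*(x + 4) = 0.
  ⇒ x = -4, -3, -2, -1

f''(x) = 4*x^3 + 30*x^2 + 70*x + 50
Second-derivative test at each critical point:
  f''(-4) = -6 < 0 → local maximum
  f''(-3) = 2 > 0 → local minimum
  f''(-2) = -2 < 0 → local maximum
  f''(-1) = 6 > 0 → local minimum

Critical points: x = -4 (local maximum); x = -3 (local minimum); x = -2 (local maximum); x = -1 (local minimum)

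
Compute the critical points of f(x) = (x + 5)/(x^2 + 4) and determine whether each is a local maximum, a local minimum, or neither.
f'(x) = (x^2 - 2*x*(x + 5) + 4)/(x^2 + 4)^2

Solve f'(x) = 0:
  f'(x) = -(x^2 + 10*x - 4)/(x^2 + 4)^2; the denominator is positive wherever f is defined, so f'(x) = 0 ⇔ -x^2 - 10*x + 4 = 0.
  x^2 + 10*x - 4 = 0 has no rational roots; quadratic formula: x = (-10 ± √116)/2.
  ⇒ x = -sqrt(29) - 5 ≈ -10.3852, -5 + sqrt(29) ≈ 0.3852

f''(x) = 2*(4*x^2*(x + 5) - (3*x + 5)*(x^2 + 4))/(x^2 + 4)^3
Second-derivative test at each critical point:
  f''(-10.3852) = 0.0009 > 0 → local minimum
  f''(0.3852) = -0.6259 < 0 → local maximum

Critical points: x = -sqrt(29) - 5 ≈ -10.3852 (local minimum); x = -5 + sqrt(29) ≈ 0.3852 (local maximum)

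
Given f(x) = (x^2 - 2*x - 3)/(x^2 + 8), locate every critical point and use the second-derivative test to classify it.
f'(x) = 2*(x^2 + 11*x - 8)/(x^4 + 16*x^2 + 64)

Solve f'(x) = 0:
  f'(x) = 2*(x^2 + 11*x - 8)/(x^2 + 8)^2; the denominator is positive wherever f is defined, so f'(x) = 0 ⇔ 2*x^2 + 22*x - 16 = 0.
  Factor: 2*x^2 + 22*x - 16 = 2*(x^2 + 11*x - 8); x^2 + 11*x - 8 = 0 has no rational roots; quadratic formula: x = (-11 ± √153)/2.
  ⇒ x = -3*sqrt(17)/2 - 11/2 ≈ -11.6847, -11/2 + 3*sqrt(17)/2 ≈ 0.6847

f''(x) = 2*(-2*x^3 - 33*x^2 + 48*x + 88)/(x^6 + 24*x^4 + 192*x^2 + 512)
Second-derivative test at each critical point:
  f''(-11.6847) = -0.0012 < 0 → local maximum
  f''(0.6847) = 0.3449 > 0 → local minimum

Critical points: x = -3*sqrt(17)/2 - 11/2 ≈ -11.6847 (local maximum); x = -11/2 + 3*sqrt(17)/2 ≈ 0.6847 (local minimum)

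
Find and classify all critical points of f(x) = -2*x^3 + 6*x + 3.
f'(x) = 6 - 6*x^2

Solve f'(x) = 0:
  Factor: 6 - 6*x^2 = -6*(x - 1)*(x + 1) = 0.
  ⇒ x = -1, 1

f''(x) = -12*x
Second-derivative test at each critical point:
  f''(-1) = 12 > 0 → local minimum
  f''(1) = -12 < 0 → local maximum

Critical points: x = -1 (local minimum); x = 1 (local maximum)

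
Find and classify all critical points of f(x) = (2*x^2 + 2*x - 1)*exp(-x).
f'(x) = (-2*x^2 + 2*x + 3)*exp(-x)

Solve f'(x) = 0:
  f'(x) = (-2*x^2 + 2*x + 3)·exp(-x) and exp(-x) > 0 for every x, so f'(x) = 0 ⇔ -2*x^2 + 2*x + 3 = 0.
  2*x^2 - 2*x - 3 = 0 has no rational roots; quadratic formula: x = (2 ± √28)/4.
  ⇒ x = 1/2 - sqrt(7)/2 ≈ -0.8229, 1/2 + sqrt(7)/2 ≈ 1.8229

f''(x) = (2*x^2 - 6*x - 1)*exp(-x)
Second-derivative test at each critical point:
  f''(-0.8229) = 12.0490 > 0 → local minimum
  f''(1.8229) = -0.8549 < 0 → local maximum

Critical points: x = 1/2 - sqrt(7)/2 ≈ -0.8229 (local minimum); x = 1/2 + sqrt(7)/2 ≈ 1.8229 (local maximum)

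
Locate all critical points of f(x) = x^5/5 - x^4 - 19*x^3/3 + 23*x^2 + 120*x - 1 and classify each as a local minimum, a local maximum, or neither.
f'(x) = x^4 - 4*x^3 - 19*x^2 + 46*x + 120

Solve f'(x) = 0:
  Factor: x^4 - 4*x^3 - 19*x^2 + 46*x + 120 = (x - 5)*(x - 4)*(x + 2)*(x + 3) = 0.
  ⇒ x = -3, -2, 4, 5

f''(x) = 4*x^3 - 12*x^2 - 38*x + 46
Second-derivative test at each critical point:
  f''(-3) = -56 < 0 → local maximum
  f''(-2) = 42 > 0 → local minimum
  f''(4) = -42 < 0 → local maximum
  f''(5) = 56 > 0 → local minimum

Critical points: x = -3 (local maximum); x = -2 (local minimum); x = 4 (local maximum); x = 5 (local minimum)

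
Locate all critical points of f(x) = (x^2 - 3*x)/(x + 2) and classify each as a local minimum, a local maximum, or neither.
f'(x) = (x^2 + 4*x - 6)/(x^2 + 4*x + 4)

Solve f'(x) = 0:
  f'(x) = (x^2 + 4*x - 6)/(x + 2)^2; the denominator is positive wherever f is defined, so f'(x) = 0 ⇔ x^2 + 4*x - 6 = 0.
  x^2 + 4*x - 6 = 0 has no rational roots; quadratic formula: x = (-4 ± √40)/2.
  ⇒ x = -sqrt(10) - 2 ≈ -5.1623, -2 + sqrt(10) ≈ 1.1623

f''(x) = 20/(x^3 + 6*x^2 + 12*x + 8)
Second-derivative test at each critical point:
  f''(-5.1623) = -0.6325 < 0 → local maximum
  f''(1.1623) = 0.6325 > 0 → local minimum

Critical points: x = -sqrt(10) - 2 ≈ -5.1623 (local maximum); x = -2 + sqrt(10) ≈ 1.1623 (local minimum)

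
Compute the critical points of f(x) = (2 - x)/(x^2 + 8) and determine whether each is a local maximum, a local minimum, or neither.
f'(x) = (-x^2 + 2*x*(x - 2) - 8)/(x^2 + 8)^2

Solve f'(x) = 0:
  f'(x) = (x^2 - 4*x - 8)/(x^2 + 8)^2; the denominator is positive wherever f is defined, so f'(x) = 0 ⇔ x^2 - 4*x - 8 = 0.
  x^2 - 4*x - 8 = 0 has no rational roots; quadratic formula: x = (4 ± √48)/2.
  ⇒ x = 2 - 2*sqrt(3) ≈ -1.4641, 2 + 2*sqrt(3) ≈ 5.4641

f''(x) = 2*(4*x^2*(2 - x) + (3*x - 2)*(x^2 + 8))/(x^2 + 8)^3
Second-derivative test at each critical point:
  f''(-1.4641) = -0.0673 < 0 → local maximum
  f''(5.4641) = 0.0048 > 0 → local minimum

Critical points: x = 2 - 2*sqrt(3) ≈ -1.4641 (local maximum); x = 2 + 2*sqrt(3) ≈ 5.4641 (local minimum)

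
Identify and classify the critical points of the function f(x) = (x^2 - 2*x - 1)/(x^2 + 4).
f'(x) = 2*(x^2 + 5*x - 4)/(x^4 + 8*x^2 + 16)

Solve f'(x) = 0:
  f'(x) = 2*(x^2 + 5*x - 4)/(x^2 + 4)^2; the denominator is positive wherever f is defined, so f'(x) = 0 ⇔ 2*x^2 + 10*x - 8 = 0.
  Factor: 2*x^2 + 10*x - 8 = 2*(x^2 + 5*x - 4); x^2 + 5*x - 4 = 0 has no rational roots; quadratic formula: x = (-5 ± √41)/2.
  ⇒ x = -sqrt(41)/2 - 5/2 ≈ -5.7016, -5/2 + sqrt(41)/2 ≈ 0.7016

f''(x) = 2*(-2*x^3 - 15*x^2 + 24*x + 20)/(x^6 + 12*x^4 + 48*x^2 + 64)
Second-derivative test at each critical point:
  f''(-5.7016) = -0.0096 < 0 → local maximum
  f''(0.7016) = 0.6346 > 0 → local minimum

Critical points: x = -sqrt(41)/2 - 5/2 ≈ -5.7016 (local maximum); x = -5/2 + sqrt(41)/2 ≈ 0.7016 (local minimum)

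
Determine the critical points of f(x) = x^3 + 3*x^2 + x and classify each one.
f'(x) = 3*x^2 + 6*x + 1

Solve f'(x) = 0:
  3*x^2 + 6*x + 1 = 0 has no rational roots; quadratic formula: x = (-6 ± √24)/6.
  ⇒ x = -1 - sqrt(6)/3 ≈ -1.8165, -1 + sqrt(6)/3 ≈ -0.1835

f''(x) = 6*x + 6
Second-derivative test at each critical point:
  f''(-1.8165) = -4.8990 < 0 → local maximum
  f''(-0.1835) = 4.8990 > 0 → local minimum

Critical points: x = -1 - sqrt(6)/3 ≈ -1.8165 (local maximum); x = -1 + sqrt(6)/3 ≈ -0.1835 (local minimum)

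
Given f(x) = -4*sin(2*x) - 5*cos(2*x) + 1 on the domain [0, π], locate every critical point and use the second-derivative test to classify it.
f'(x) = 10*sin(2*x) - 8*cos(2*x)

Solve f'(x) = 0 on [0, π]:
  f'(x) = 0 ⇔ -4*cos(2*x) = -5*sin(2*x) ⇔ tan(2*x) = 4/5, i.e. 2*x = arctan(4/5) + nπ; keep the solutions lying in [0, π].
  ⇒ x = atan(4/5)/2 ≈ 0.3374, atan(4/5)/2 + pi/2 ≈ 1.9082

f''(x) = 16*sin(2*x) + 20*cos(2*x)
Second-derivative test at each critical point:
  f''(0.3374) = 25.6125 > 0 → local minimum
  f''(1.9082) = -25.6125 < 0 → local maximum

Critical points: x = atan(4/5)/2 ≈ 0.3374 (local minimum); x = atan(4/5)/2 + pi/2 ≈ 1.9082 (local maximum)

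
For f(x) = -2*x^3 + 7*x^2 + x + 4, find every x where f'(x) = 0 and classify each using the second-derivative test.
f'(x) = -6*x^2 + 14*x + 1

Solve f'(x) = 0:
  6*x^2 - 14*x - 1 = 0 has no rational roots; quadratic formula: x = (14 ± √220)/12.
  ⇒ x = 7/6 - sqrt(55)/6 ≈ -0.0694, 7/6 + sqrt(55)/6 ≈ 2.4027

f''(x) = 14 - 12*x
Second-derivative test at each critical point:
  f''(-0.0694) = 14.8324 > 0 → local minimum
  f''(2.4027) = -14.8324 < 0 → local maximum

Critical points: x = 7/6 - sqrt(55)/6 ≈ -0.0694 (local minimum); x = 7/6 + sqrt(55)/6 ≈ 2.4027 (local maximum)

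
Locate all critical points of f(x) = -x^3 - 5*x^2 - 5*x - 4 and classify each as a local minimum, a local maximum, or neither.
f'(x) = -3*x^2 - 10*x - 5

Solve f'(x) = 0:
  3*x^2 + 10*x + 5 = 0 has no rational roots; quadratic formula: x = (-10 ± √40)/6.
  ⇒ x = -5/3 - sqrt(10)/3 ≈ -2.7208, -5/3 + sqrt(10)/3 ≈ -0.6126

f''(x) = -6*x - 10
Second-derivative test at each critical point:
  f''(-2.7208) = 6.3246 > 0 → local minimum
  f''(-0.6126) = -6.3246 < 0 → local maximum

Critical points: x = -5/3 - sqrt(10)/3 ≈ -2.7208 (local minimum); x = -5/3 + sqrt(10)/3 ≈ -0.6126 (local maximum)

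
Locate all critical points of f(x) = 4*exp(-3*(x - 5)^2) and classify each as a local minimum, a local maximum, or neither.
f'(x) = 24*(5 - x)*exp(-3*(x - 5)^2)

Solve f'(x) = 0:
  f'(x) = (120 - 24*x)·exp(-3*(x - 5)^2) and exp(-3*(x - 5)^2) > 0 for every x, so f'(x) = 0 ⇔ 120 - 24*x = 0.
  Factor: 120 - 24*x = -24*(x - 5) = 0.
  ⇒ x = 5

f''(x) = 24*(6*(x - 5)^2 - 1)*exp(-3*(x - 5)^2)
Second-derivative test at each critical point:
  f''(5) = -24 < 0 → local maximum

Critical points: x = 5 (local maximum)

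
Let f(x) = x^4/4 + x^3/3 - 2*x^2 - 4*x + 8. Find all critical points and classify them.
f'(x) = x^3 + x^2 - 4*x - 4

Solve f'(x) = 0:
  Factor: x^3 + x^2 - 4*x - 4 = (x - 2)*(x + 1)*(x + 2) = 0.
  ⇒ x = -2, -1, 2

f''(x) = 3*x^2 + 2*x - 4
Second-derivative test at each critical point:
  f''(-2) = 4 > 0 → local minimum
  f''(-1) = -3 < 0 → local maximum
  f''(2) = 12 > 0 → local minimum

Critical points: x = -2 (local minimum); x = -1 (local maximum); x = 2 (local minimum)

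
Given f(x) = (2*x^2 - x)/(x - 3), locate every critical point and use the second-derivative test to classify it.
f'(x) = (2*x^2 - 12*x + 3)/(x^2 - 6*x + 9)

Solve f'(x) = 0:
  f'(x) = (2*x^2 - 12*x + 3)/(x - 3)^2; the denominator is positive wherever f is defined, so f'(x) = 0 ⇔ 2*x^2 - 12*x + 3 = 0.
  2*x^2 - 12*x + 3 = 0 has no rational roots; quadratic formula: x = (12 ± √120)/4.
  ⇒ x = 3 - sqrt(30)/2 ≈ 0.2614, sqrt(30)/2 + 3 ≈ 5.7386

f''(x) = 30/(x^3 - 9*x^2 + 27*x - 27)
Second-derivative test at each critical point:
  f''(0.2614) = -1.4606 < 0 → local maximum
  f''(5.7386) = 1.4606 > 0 → local minimum

Critical points: x = 3 - sqrt(30)/2 ≈ 0.2614 (local maximum); x = sqrt(30)/2 + 3 ≈ 5.7386 (local minimum)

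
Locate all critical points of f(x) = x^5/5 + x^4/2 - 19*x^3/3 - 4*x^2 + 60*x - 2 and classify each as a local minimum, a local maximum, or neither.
f'(x) = x^4 + 2*x^3 - 19*x^2 - 8*x + 60

Solve f'(x) = 0:
  Factor: x^4 + 2*x^3 - 19*x^2 - 8*x + 60 = (x - 3)*(x - 2)*(x + 2)*(x + 5) = 0.
  ⇒ x = -5, -2, 2, 3

f''(x) = 4*x^3 + 6*x^2 - 38*x - 8
Second-derivative test at each critical point:
  f''(-5) = -168 < 0 → local maximum
  f''(-2) = 60 > 0 → local minimum
  f''(2) = -28 < 0 → local maximum
  f''(3) = 40 > 0 → local minimum

Critical points: x = -5 (local maximum); x = -2 (local minimum); x = 2 (local maximum); x = 3 (local minimum)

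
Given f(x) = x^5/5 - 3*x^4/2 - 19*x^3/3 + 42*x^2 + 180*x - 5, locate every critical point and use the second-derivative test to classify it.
f'(x) = x^4 - 6*x^3 - 19*x^2 + 84*x + 180

Solve f'(x) = 0:
  Factor: x^4 - 6*x^3 - 19*x^2 + 84*x + 180 = (x - 6)*(x - 5)*(x + 2)*(x + 3) = 0.
  ⇒ x = -3, -2, 5, 6

f''(x) = 4*x^3 - 18*x^2 - 38*x + 84
Second-derivative test at each critical point:
  f''(-3) = -72 < 0 → local maximum
  f''(-2) = 56 > 0 → local minimum
  f''(5) = -56 < 0 → local maximum
  f''(6) = 72 > 0 → local minimum

Critical points: x = -3 (local maximum); x = -2 (local minimum); x = 5 (local maximum); x = 6 (local minimum)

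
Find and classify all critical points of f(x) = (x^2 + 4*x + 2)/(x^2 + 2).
f'(x) = 4*(2 - x^2)/(x^4 + 4*x^2 + 4)

Solve f'(x) = 0:
  f'(x) = -4*(x^2 - 2)/(x^2 + 2)^2; the denominator is positive wherever f is defined, so f'(x) = 0 ⇔ 8 - 4*x^2 = 0.
  Factor: 8 - 4*x^2 = -4*(x^2 - 2); x^2 - 2 = 0 has no rational roots; quadratic formula: x = (0 ± √8)/2.
  ⇒ x = -sqrt(2) ≈ -1.4142, sqrt(2) ≈ 1.4142

f''(x) = 8*x*(x^2 - 6)/(x^6 + 6*x^4 + 12*x^2 + 8)
Second-derivative test at each critical point:
  f''(-1.4142) = 0.7071 > 0 → local minimum
  f''(1.4142) = -0.7071 < 0 → local maximum

Critical points: x = -sqrt(2) ≈ -1.4142 (local minimum); x = sqrt(2) ≈ 1.4142 (local maximum)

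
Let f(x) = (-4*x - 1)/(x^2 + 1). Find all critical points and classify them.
f'(x) = 2*(2*x^2 + x - 2)/(x^4 + 2*x^2 + 1)

Solve f'(x) = 0:
  f'(x) = 2*(2*x^2 + x - 2)/(x^2 + 1)^2; the denominator is positive wherever f is defined, so f'(x) = 0 ⇔ 4*x^2 + 2*x - 4 = 0.
  Factor: 4*x^2 + 2*x - 4 = 2*(2*x^2 + x - 2); 2*x^2 + x - 2 = 0 has no rational roots; quadratic formula: x = (-1 ± √17)/4.
  ⇒ x = -sqrt(17)/4 - 1/4 ≈ -1.2808, -1/4 + sqrt(17)/4 ≈ 0.7808

f''(x) = 2*(-4*x^2*(4*x + 1) + (12*x + 1)*(x^2 + 1))/(x^2 + 1)^3
Second-derivative test at each critical point:
  f''(-1.2808) = -1.1828 < 0 → local maximum
  f''(0.7808) = 3.1828 > 0 → local minimum

Critical points: x = -sqrt(17)/4 - 1/4 ≈ -1.2808 (local maximum); x = -1/4 + sqrt(17)/4 ≈ 0.7808 (local minimum)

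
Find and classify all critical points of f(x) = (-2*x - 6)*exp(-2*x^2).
f'(x) = 2*(4*x*(x + 3) - 1)*exp(-2*x^2)

Solve f'(x) = 0:
  f'(x) = (8*x^2 + 24*x - 2)·exp(-2*x^2) and exp(-2*x^2) > 0 for every x, so f'(x) = 0 ⇔ 8*x^2 + 24*x - 2 = 0.
  Factor: 8*x^2 + 24*x - 2 = 2*(4*x^2 + 12*x - 1); 4*x^2 + 12*x - 1 = 0 has no rational roots; quadratic formula: x = (-12 ± √160)/8.
  ⇒ x = -sqrt(10)/2 - 3/2 ≈ -3.0811, -3/2 + sqrt(10)/2 ≈ 0.0811

f''(x) = 8*(-4*x^2*(x + 3) + 3*x + 3)*exp(-2*x^2)
Second-derivative test at each critical point:
  f''(-3.0811) = -1.436e-07 < 0 → local maximum
  f''(0.0811) = 24.9673 > 0 → local minimum

Critical points: x = -sqrt(10)/2 - 3/2 ≈ -3.0811 (local maximum); x = -3/2 + sqrt(10)/2 ≈ 0.0811 (local minimum)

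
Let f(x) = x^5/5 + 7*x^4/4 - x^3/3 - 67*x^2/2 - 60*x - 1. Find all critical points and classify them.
f'(x) = x^4 + 7*x^3 - x^2 - 67*x - 60

Solve f'(x) = 0:
  Factor: x^4 + 7*x^3 - x^2 - 67*x - 60 = (x - 3)*(x + 1)*(x + 4)*(x + 5) = 0.
  ⇒ x = -5, -4, -1, 3

f''(x) = 4*x^3 + 21*x^2 - 2*x - 67
Second-derivative test at each critical point:
  f''(-5) = -32 < 0 → local maximum
  f''(-4) = 21 > 0 → local minimum
  f''(-1) = -48 < 0 → local maximum
  f''(3) = 224 > 0 → local minimum

Critical points: x = -5 (local maximum); x = -4 (local minimum); x = -1 (local maximum); x = 3 (local minimum)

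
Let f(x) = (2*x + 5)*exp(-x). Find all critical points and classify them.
f'(x) = (-2*x - 3)*exp(-x)

Solve f'(x) = 0:
  f'(x) = (-2*x - 3)·exp(-x) and exp(-x) > 0 for every x, so f'(x) = 0 ⇔ -2*x - 3 = 0.
  -2*x - 3 = 0.
  ⇒ x = -3/2

f''(x) = (2*x + 1)*exp(-x)
Second-derivative test at each critical point:
  f''(-3/2) = -8.9634 < 0 → local maximum

Critical points: x = -3/2 (local maximum)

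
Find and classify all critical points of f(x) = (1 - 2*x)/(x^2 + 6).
f'(x) = 2*(x^2 - x - 6)/(x^4 + 12*x^2 + 36)

Solve f'(x) = 0:
  f'(x) = 2*(x - 3)*(x + 2)/(x^2 + 6)^2; the denominator is positive wherever f is defined, so f'(x) = 0 ⇔ 2*x^2 - 2*x - 12 = 0.
  Factor: 2*x^2 - 2*x - 12 = 2*(x - 3)*(x + 2) = 0.
  ⇒ x = -2, 3

f''(x) = 2*(4*x^2*(1 - 2*x) + (6*x - 1)*(x^2 + 6))/(x^2 + 6)^3
Second-derivative test at each critical point:
  f''(-2) = -1/10 < 0 → local maximum
  f''(3) = 2/45 > 0 → local minimum

Critical points: x = -2 (local maximum); x = 3 (local minimum)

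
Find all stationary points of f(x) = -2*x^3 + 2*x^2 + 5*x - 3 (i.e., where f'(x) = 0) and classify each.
f'(x) = -6*x^2 + 4*x + 5

Solve f'(x) = 0:
  6*x^2 - 4*x - 5 = 0 has no rational roots; quadratic formula: x = (4 ± √136)/12.
  ⇒ x = 1/3 - sqrt(34)/6 ≈ -0.6385, 1/3 + sqrt(34)/6 ≈ 1.3052

f''(x) = 4 - 12*x
Second-derivative test at each critical point:
  f''(-0.6385) = 11.6619 > 0 → local minimum
  f''(1.3052) = -11.6619 < 0 → local maximum

Critical points: x = 1/3 - sqrt(34)/6 ≈ -0.6385 (local minimum); x = 1/3 + sqrt(34)/6 ≈ 1.3052 (local maximum)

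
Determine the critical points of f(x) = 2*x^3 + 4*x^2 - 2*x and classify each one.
f'(x) = 6*x^2 + 8*x - 2

Solve f'(x) = 0:
  Factor: 6*x^2 + 8*x - 2 = 2*(3*x^2 + 4*x - 1); 3*x^2 + 4*x - 1 = 0 has no rational roots; quadratic formula: x = (-4 ± √28)/6.
  ⇒ x = -sqrt(7)/3 - 2/3 ≈ -1.5486, -2/3 + sqrt(7)/3 ≈ 0.2153

f''(x) = 12*x + 8
Second-derivative test at each critical point:
  f''(-1.5486) = -10.5830 < 0 → local maximum
  f''(0.2153) = 10.5830 > 0 → local minimum

Critical points: x = -sqrt(7)/3 - 2/3 ≈ -1.5486 (local maximum); x = -2/3 + sqrt(7)/3 ≈ 0.2153 (local minimum)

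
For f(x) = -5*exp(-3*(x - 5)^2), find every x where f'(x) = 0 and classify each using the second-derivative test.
f'(x) = 30*(x - 5)*exp(-3*(x - 5)^2)

Solve f'(x) = 0:
  f'(x) = (30*x - 150)·exp(-3*(x - 5)^2) and exp(-3*(x - 5)^2) > 0 for every x, so f'(x) = 0 ⇔ 30*x - 150 = 0.
  Factor: 30*x - 150 = 30*(x - 5) = 0.
  ⇒ x = 5

f''(x) = 30*(1 - 6*(x - 5)^2)*exp(-3*(x - 5)^2)
Second-derivative test at each critical point:
  f''(5) = 30 > 0 → local minimum

Critical points: x = 5 (local minimum)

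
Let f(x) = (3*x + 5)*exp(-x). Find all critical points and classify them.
f'(x) = (-3*x - 2)*exp(-x)

Solve f'(x) = 0:
  f'(x) = (-3*x - 2)·exp(-x) and exp(-x) > 0 for every x, so f'(x) = 0 ⇔ -3*x - 2 = 0.
  -3*x - 2 = 0.
  ⇒ x = -2/3

f''(x) = (3*x - 1)*exp(-x)
Second-derivative test at each critical point:
  f''(-2/3) = -5.8432 < 0 → local maximum

Critical points: x = -2/3 (local maximum)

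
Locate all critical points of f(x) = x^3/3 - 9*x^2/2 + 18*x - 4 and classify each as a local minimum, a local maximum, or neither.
f'(x) = x^2 - 9*x + 18

Solve f'(x) = 0:
  Factor: x^2 - 9*x + 18 = (x - 6)*(x - 3) = 0.
  ⇒ x = 3, 6

f''(x) = 2*x - 9
Second-derivative test at each critical point:
  f''(3) = -3 < 0 → local maximum
  f''(6) = 3 > 0 → local minimum

Critical points: x = 3 (local maximum); x = 6 (local minimum)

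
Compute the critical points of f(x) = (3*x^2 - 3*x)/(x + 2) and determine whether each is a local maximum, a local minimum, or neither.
f'(x) = 3*(x^2 + 4*x - 2)/(x^2 + 4*x + 4)

Solve f'(x) = 0:
  f'(x) = 3*(x^2 + 4*x - 2)/(x + 2)^2; the denominator is positive wherever f is defined, so f'(x) = 0 ⇔ 3*x^2 + 12*x - 6 = 0.
  Factor: 3*x^2 + 12*x - 6 = 3*(x^2 + 4*x - 2); x^2 + 4*x - 2 = 0 has no rational roots; quadratic formula: x = (-4 ± √24)/2.
  ⇒ x = -sqrt(6) - 2 ≈ -4.4495, -2 + sqrt(6) ≈ 0.4495

f''(x) = 36/(x^3 + 6*x^2 + 12*x + 8)
Second-derivative test at each critical point:
  f''(-4.4495) = -2.4495 < 0 → local maximum
  f''(0.4495) = 2.4495 > 0 → local minimum

Critical points: x = -sqrt(6) - 2 ≈ -4.4495 (local maximum); x = -2 + sqrt(6) ≈ 0.4495 (local minimum)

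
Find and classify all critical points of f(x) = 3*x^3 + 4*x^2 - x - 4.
f'(x) = 9*x^2 + 8*x - 1

Solve f'(x) = 0:
  Factor: 9*x^2 + 8*x - 1 = (x + 1)*(9*x - 1) = 0.
  ⇒ x = -1, 1/9

f''(x) = 18*x + 8
Second-derivative test at each critical point:
  f''(-1) = -10 < 0 → local maximum
  f''(1/9) = 10 > 0 → local minimum

Critical points: x = -1 (local maximum); x = 1/9 (local minimum)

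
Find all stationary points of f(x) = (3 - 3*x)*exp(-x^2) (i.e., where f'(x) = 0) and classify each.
f'(x) = 3*(2*x*(x - 1) - 1)*exp(-x^2)

Solve f'(x) = 0:
  f'(x) = (6*x^2 - 6*x - 3)·exp(-x^2) and exp(-x^2) > 0 for every x, so f'(x) = 0 ⇔ 6*x^2 - 6*x - 3 = 0.
  Factor: 6*x^2 - 6*x - 3 = 3*(2*x^2 - 2*x - 1); 2*x^2 - 2*x - 1 = 0 has no rational roots; quadratic formula: x = (2 ± √12)/4.
  ⇒ x = 1/2 - sqrt(3)/2 ≈ -0.3660, 1/2 + sqrt(3)/2 ≈ 1.3660

f''(x) = 6*(2*x^2*(1 - x) + 3*x - 1)*exp(-x^2)
Second-derivative test at each critical point:
  f''(-0.3660) = -9.0892 < 0 → local maximum
  f''(1.3660) = 1.6081 > 0 → local minimum

Critical points: x = 1/2 - sqrt(3)/2 ≈ -0.3660 (local maximum); x = 1/2 + sqrt(3)/2 ≈ 1.3660 (local minimum)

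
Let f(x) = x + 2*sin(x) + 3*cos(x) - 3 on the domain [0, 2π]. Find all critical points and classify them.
f'(x) = -3*sin(x) + 2*cos(x) + 1

Solve f'(x) = 0 on [0, 2π]:
  f'(x) = 0 ⇔ -3*sin(x) + 2*cos(x) = -1. Write the left side as R·cos(x + φ) with R = √(2² + 3²) = sqrt(13), cos φ = 2*sqrt(13)/13, sin φ = 3*sqrt(13)/13; then cos(x + φ) = -sqrt(13)/13. Solve for x and keep the solutions lying in [0, 2π].
  ⇒ x = atan((3 + 4*sqrt(3))/(-2 + 6*sqrt(3))) ≈ 0.8690, atan((3 - 4*sqrt(3))/(-6*sqrt(3) - 2)) + pi ≈ 3.4486

f''(x) = -2*sin(x) - 3*cos(x)
Second-derivative test at each critical point:
  f''(0.8690) = -3.4641 < 0 → local maximum
  f''(3.4486) = 3.4641 > 0 → local minimum

Critical points: x = atan((3 + 4*sqrt(3))/(-2 + 6*sqrt(3))) ≈ 0.8690 (local maximum); x = atan((3 - 4*sqrt(3))/(-6*sqrt(3) - 2)) + pi ≈ 3.4486 (local minimum)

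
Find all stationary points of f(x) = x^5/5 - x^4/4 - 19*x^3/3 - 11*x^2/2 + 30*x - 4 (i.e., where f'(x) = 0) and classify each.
f'(x) = x^4 - x^3 - 19*x^2 - 11*x + 30

Solve f'(x) = 0:
  Factor: x^4 - x^3 - 19*x^2 - 11*x + 30 = (x - 5)*(x - 1)*(x + 2)*(x + 3) = 0.
  ⇒ x = -3, -2, 1, 5

f''(x) = 4*x^3 - 3*x^2 - 38*x - 11
Second-derivative test at each critical point:
  f''(-3) = -32 < 0 → local maximum
  f''(-2) = 21 > 0 → local minimum
  f''(1) = -48 < 0 → local maximum
  f''(5) = 224 > 0 → local minimum

Critical points: x = -3 (local maximum); x = -2 (local minimum); x = 1 (local maximum); x = 5 (local minimum)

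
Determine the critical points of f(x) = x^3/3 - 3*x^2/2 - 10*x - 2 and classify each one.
f'(x) = x^2 - 3*x - 10

Solve f'(x) = 0:
  Factor: x^2 - 3*x - 10 = (x - 5)*(x + 2) = 0.
  ⇒ x = -2, 5

f''(x) = 2*x - 3
Second-derivative test at each critical point:
  f''(-2) = -7 < 0 → local maximum
  f''(5) = 7 > 0 → local minimum

Critical points: x = -2 (local maximum); x = 5 (local minimum)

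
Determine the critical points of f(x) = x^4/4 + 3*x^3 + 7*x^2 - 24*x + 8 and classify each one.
f'(x) = x^3 + 9*x^2 + 14*x - 24

Solve f'(x) = 0:
  Factor: x^3 + 9*x^2 + 14*x - 24 = (x - 1)*(x + 4)*(x + 6) = 0.
  ⇒ x = -6, -4, 1

f''(x) = 3*x^2 + 18*x + 14
Second-derivative test at each critical point:
  f''(-6) = 14 > 0 → local minimum
  f''(-4) = -10 < 0 → local maximum
  f''(1) = 35 > 0 → local minimum

Critical points: x = -6 (local minimum); x = -4 (local maximum); x = 1 (local minimum)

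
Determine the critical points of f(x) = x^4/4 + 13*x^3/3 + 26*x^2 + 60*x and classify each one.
f'(x) = x^3 + 13*x^2 + 52*x + 60

Solve f'(x) = 0:
  Factor: x^3 + 13*x^2 + 52*x + 60 = (x + 2)*(x + 5)*(x + 6) = 0.
  ⇒ x = -6, -5, -2

f''(x) = 3*x^2 + 26*x + 52
Second-derivative test at each critical point:
  f''(-6) = 4 > 0 → local minimum
  f''(-5) = -3 < 0 → local maximum
  f''(-2) = 12 > 0 → local minimum

Critical points: x = -6 (local minimum); x = -5 (local maximum); x = -2 (local minimum)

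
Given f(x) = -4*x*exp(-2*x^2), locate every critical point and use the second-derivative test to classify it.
f'(x) = 4*(4*x^2 - 1)*exp(-2*x^2)

Solve f'(x) = 0:
  f'(x) = (16*x^2 - 4)·exp(-2*x^2) and exp(-2*x^2) > 0 for every x, so f'(x) = 0 ⇔ 16*x^2 - 4 = 0.
  Factor: 16*x^2 - 4 = 4*(2*x - 1)*(2*x + 1) = 0.
  ⇒ x = -1/2, 1/2

f''(x) = (-64*x^3 + 48*x)*exp(-2*x^2)
Second-derivative test at each critical point:
  f''(-1/2) = -9.7045 < 0 → local maximum
  f''(1/2) = 9.7045 > 0 → local minimum

Critical points: x = -1/2 (local maximum); x = 1/2 (local minimum)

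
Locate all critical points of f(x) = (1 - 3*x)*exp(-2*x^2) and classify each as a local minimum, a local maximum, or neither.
f'(x) = (4*x*(3*x - 1) - 3)*exp(-2*x^2)

Solve f'(x) = 0:
  f'(x) = (12*x^2 - 4*x - 3)·exp(-2*x^2) and exp(-2*x^2) > 0 for every x, so f'(x) = 0 ⇔ 12*x^2 - 4*x - 3 = 0.
  12*x^2 - 4*x - 3 = 0 has no rational roots; quadratic formula: x = (4 ± √160)/24.
  ⇒ x = 1/6 - sqrt(10)/6 ≈ -0.3604, 1/6 + sqrt(10)/6 ≈ 0.6937

f''(x) = 4*(4*x^2*(1 - 3*x) + 9*x - 1)*exp(-2*x^2)
Second-derivative test at each critical point:
  f''(-0.3604) = -9.7556 < 0 → local maximum
  f''(0.6937) = 4.8313 > 0 → local minimum

Critical points: x = 1/6 - sqrt(10)/6 ≈ -0.3604 (local maximum); x = 1/6 + sqrt(10)/6 ≈ 0.6937 (local minimum)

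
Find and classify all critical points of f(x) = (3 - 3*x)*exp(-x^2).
f'(x) = 3*(2*x*(x - 1) - 1)*exp(-x^2)

Solve f'(x) = 0:
  f'(x) = (6*x^2 - 6*x - 3)·exp(-x^2) and exp(-x^2) > 0 for every x, so f'(x) = 0 ⇔ 6*x^2 - 6*x - 3 = 0.
  Factor: 6*x^2 - 6*x - 3 = 3*(2*x^2 - 2*x - 1); 2*x^2 - 2*x - 1 = 0 has no rational roots; quadratic formula: x = (2 ± √12)/4.
  ⇒ x = 1/2 - sqrt(3)/2 ≈ -0.3660, 1/2 + sqrt(3)/2 ≈ 1.3660

f''(x) = 6*(2*x^2*(1 - x) + 3*x - 1)*exp(-x^2)
Second-derivative test at each critical point:
  f''(-0.3660) = -9.0892 < 0 → local maximum
  f''(1.3660) = 1.6081 > 0 → local minimum

Critical points: x = 1/2 - sqrt(3)/2 ≈ -0.3660 (local maximum); x = 1/2 + sqrt(3)/2 ≈ 1.3660 (local minimum)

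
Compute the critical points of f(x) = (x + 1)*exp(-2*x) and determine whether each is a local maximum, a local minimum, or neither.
f'(x) = (-2*x - 1)*exp(-2*x)

Solve f'(x) = 0:
  f'(x) = (-2*x - 1)·exp(-2*x) and exp(-2*x) > 0 for every x, so f'(x) = 0 ⇔ -2*x - 1 = 0.
  -2*x - 1 = 0.
  ⇒ x = -1/2

f''(x) = 4*x*exp(-2*x)
Second-derivative test at each critical point:
  f''(-1/2) = -5.4366 < 0 → local maximum

Critical points: x = -1/2 (local maximum)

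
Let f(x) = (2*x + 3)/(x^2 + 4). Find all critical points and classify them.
f'(x) = 2*(-x^2 - 3*x + 4)/(x^4 + 8*x^2 + 16)

Solve f'(x) = 0:
  f'(x) = -2*(x - 1)*(x + 4)/(x^2 + 4)^2; the denominator is positive wherever f is defined, so f'(x) = 0 ⇔ -2*x^2 - 6*x + 8 = 0.
  Factor: -2*x^2 - 6*x + 8 = -2*(x - 1)*(x + 4) = 0.
  ⇒ x = -4, 1

f''(x) = 2*(4*x^2*(2*x + 3) - 3*(2*x + 1)*(x^2 + 4))/(x^2 + 4)^3
Second-derivative test at each critical point:
  f''(-4) = 1/40 > 0 → local minimum
  f''(1) = -2/5 < 0 → local maximum

Critical points: x = -4 (local minimum); x = 1 (local maximum)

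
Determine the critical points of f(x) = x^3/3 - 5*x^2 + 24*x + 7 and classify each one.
f'(x) = x^2 - 10*x + 24

Solve f'(x) = 0:
  Factor: x^2 - 10*x + 24 = (x - 6)*(x - 4) = 0.
  ⇒ x = 4, 6

f''(x) = 2*x - 10
Second-derivative test at each critical point:
  f''(4) = -2 < 0 → local maximum
  f''(6) = 2 > 0 → local minimum

Critical points: x = 4 (local maximum); x = 6 (local minimum)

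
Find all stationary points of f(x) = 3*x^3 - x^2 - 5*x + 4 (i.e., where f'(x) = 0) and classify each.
f'(x) = 9*x^2 - 2*x - 5

Solve f'(x) = 0:
  9*x^2 - 2*x - 5 = 0 has no rational roots; quadratic formula: x = (2 ± √184)/18.
  ⇒ x = 1/9 - sqrt(46)/9 ≈ -0.6425, 1/9 + sqrt(46)/9 ≈ 0.8647

f''(x) = 18*x - 2
Second-derivative test at each critical point:
  f''(-0.6425) = -13.5647 < 0 → local maximum
  f''(0.8647) = 13.5647 > 0 → local minimum

Critical points: x = 1/9 - sqrt(46)/9 ≈ -0.6425 (local maximum); x = 1/9 + sqrt(46)/9 ≈ 0.8647 (local minimum)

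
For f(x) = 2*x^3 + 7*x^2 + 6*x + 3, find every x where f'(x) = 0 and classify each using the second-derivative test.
f'(x) = 6*x^2 + 14*x + 6

Solve f'(x) = 0:
  Factor: 6*x^2 + 14*x + 6 = 2*(3*x^2 + 7*x + 3); 3*x^2 + 7*x + 3 = 0 has no rational roots; quadratic formula: x = (-7 ± √13)/6.
  ⇒ x = -7/6 - sqrt(13)/6 ≈ -1.7676, -7/6 + sqrt(13)/6 ≈ -0.5657

f''(x) = 12*x + 14
Second-derivative test at each critical point:
  f''(-1.7676) = -7.2111 < 0 → local maximum
  f''(-0.5657) = 7.2111 > 0 → local minimum

Critical points: x = -7/6 - sqrt(13)/6 ≈ -1.7676 (local maximum); x = -7/6 + sqrt(13)/6 ≈ -0.5657 (local minimum)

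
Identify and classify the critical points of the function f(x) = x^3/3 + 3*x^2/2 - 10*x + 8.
f'(x) = x^2 + 3*x - 10

Solve f'(x) = 0:
  Factor: x^2 + 3*x - 10 = (x - 2)*(x + 5) = 0.
  ⇒ x = -5, 2

f''(x) = 2*x + 3
Second-derivative test at each critical point:
  f''(-5) = -7 < 0 → local maximum
  f''(2) = 7 > 0 → local minimum

Critical points: x = -5 (local maximum); x = 2 (local minimum)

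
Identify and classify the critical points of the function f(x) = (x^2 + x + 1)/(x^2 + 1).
f'(x) = (1 - x^2)/(x^4 + 2*x^2 + 1)

Solve f'(x) = 0:
  f'(x) = -(x - 1)*(x + 1)/(x^2 + 1)^2; the denominator is positive wherever f is defined, so f'(x) = 0 ⇔ 1 - x^2 = 0.
  Factor: 1 - x^2 = -(x - 1)*(x + 1) = 0.
  ⇒ x = -1, 1

f''(x) = 2*x*(x^2 - 3)/(x^6 + 3*x^4 + 3*x^2 + 1)
Second-derivative test at each critical point:
  f''(-1) = 1/2 > 0 → local minimum
  f''(1) = -1/2 < 0 → local maximum

Critical points: x = -1 (local minimum); x = 1 (local maximum)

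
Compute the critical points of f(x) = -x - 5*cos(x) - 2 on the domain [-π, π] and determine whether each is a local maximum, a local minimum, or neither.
f'(x) = 5*sin(x) - 1

Solve f'(x) = 0 on [-π, π]:
  f'(x) = 0 ⇔ sin(x) = 1/5, i.e. x = arcsin(1/5) + 2nπ or x = π − arcsin(1/5) + 2nπ; keep the solutions lying in [-π, π].
  ⇒ x = asin(1/5) ≈ 0.2014, pi - asin(1/5) ≈ 2.9402

f''(x) = 5*cos(x)
Second-derivative test at each critical point:
  f''(0.2014) = 4.8990 > 0 → local minimum
  f''(2.9402) = -4.8990 < 0 → local maximum

Critical points: x = asin(1/5) ≈ 0.2014 (local minimum); x = pi - asin(1/5) ≈ 2.9402 (local maximum)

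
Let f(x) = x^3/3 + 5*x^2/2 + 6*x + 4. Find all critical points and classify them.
f'(x) = x^2 + 5*x + 6

Solve f'(x) = 0:
  Factor: x^2 + 5*x + 6 = (x + 2)*(x + 3) = 0.
  ⇒ x = -3, -2

f''(x) = 2*x + 5
Second-derivative test at each critical point:
  f''(-3) = -1 < 0 → local maximum
  f''(-2) = 1 > 0 → local minimum

Critical points: x = -3 (local maximum); x = -2 (local minimum)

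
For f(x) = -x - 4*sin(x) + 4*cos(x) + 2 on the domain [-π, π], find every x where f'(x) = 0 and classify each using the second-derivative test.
f'(x) = -4*sqrt(2)*sin(x + pi/4) - 1

Solve f'(x) = 0 on [-π, π]:
  f'(x) = 0 ⇔ -4*sin(x) - 4*cos(x) = 1. Write the left side as R·cos(x + φ) with R = √((-4)² + 4²) = 4*sqrt(2), cos φ = -sqrt(2)/2, sin φ = sqrt(2)/2; then cos(x + φ) = sqrt(2)/8. Solve for x and keep the solutions lying in [-π, π].
  ⇒ x = atan((-sqrt(31) - 1)/(-1 + sqrt(31))) ≈ -0.9631, atan((-1 + sqrt(31))/(-sqrt(31) - 1)) + pi ≈ 2.5339

f''(x) = -4*sqrt(2)*cos(x + pi/4)
Second-derivative test at each critical point:
  f''(-0.9631) = -5.5678 < 0 → local maximum
  f''(2.5339) = 5.5678 > 0 → local minimum

Critical points: x = atan((-sqrt(31) - 1)/(-1 + sqrt(31))) ≈ -0.9631 (local maximum); x = atan((-1 + sqrt(31))/(-sqrt(31) - 1)) + pi ≈ 2.5339 (local minimum)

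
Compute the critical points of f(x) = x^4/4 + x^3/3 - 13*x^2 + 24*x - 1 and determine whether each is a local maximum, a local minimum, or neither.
f'(x) = x^3 + x^2 - 26*x + 24

Solve f'(x) = 0:
  Factor: x^3 + x^2 - 26*x + 24 = (x - 4)*(x - 1)*(x + 6) = 0.
  ⇒ x = -6, 1, 4

f''(x) = 3*x^2 + 2*x - 26
Second-derivative test at each critical point:
  f''(-6) = 70 > 0 → local minimum
  f''(1) = -21 < 0 → local maximum
  f''(4) = 30 > 0 → local minimum

Critical points: x = -6 (local minimum); x = 1 (local maximum); x = 4 (local minimum)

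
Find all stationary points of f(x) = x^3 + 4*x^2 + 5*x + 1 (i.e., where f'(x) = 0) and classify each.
f'(x) = 3*x^2 + 8*x + 5

Solve f'(x) = 0:
  Factor: 3*x^2 + 8*x + 5 = (x + 1)*(3*x + 5) = 0.
  ⇒ x = -5/3, -1

f''(x) = 6*x + 8
Second-derivative test at each critical point:
  f''(-5/3) = -2 < 0 → local maximum
  f''(-1) = 2 > 0 → local minimum

Critical points: x = -5/3 (local maximum); x = -1 (local minimum)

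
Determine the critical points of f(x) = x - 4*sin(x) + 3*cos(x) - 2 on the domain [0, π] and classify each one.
f'(x) = -3*sin(x) - 4*cos(x) + 1

Solve f'(x) = 0 on [0, π]:
  f'(x) = 0 ⇔ -3*sin(x) - 4*cos(x) = -1. Write the left side as R·cos(x + φ) with R = √((-4)² + 3²) = 5, cos φ = -4/5, sin φ = 3/5; then cos(x + φ) = -1/5. Solve for x and keep the solutions lying in [0, π].
  ⇒ x = atan((3 + 8*sqrt(6))/(4 - 6*sqrt(6))) + pi ≈ 2.0129

f''(x) = 4*sin(x) - 3*cos(x)
Second-derivative test at each critical point:
  f''(2.0129) = 4.8990 > 0 → local minimum

Critical points: x = atan((3 + 8*sqrt(6))/(4 - 6*sqrt(6))) + pi ≈ 2.0129 (local minimum)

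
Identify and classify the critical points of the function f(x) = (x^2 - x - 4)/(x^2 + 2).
f'(x) = (x^2 + 12*x - 2)/(x^4 + 4*x^2 + 4)

Solve f'(x) = 0:
  f'(x) = (x^2 + 12*x - 2)/(x^2 + 2)^2; the denominator is positive wherever f is defined, so f'(x) = 0 ⇔ x^2 + 12*x - 2 = 0.
  x^2 + 12*x - 2 = 0 has no rational roots; quadratic formula: x = (-12 ± √152)/2.
  ⇒ x = -sqrt(38) - 6 ≈ -12.1644, -6 + sqrt(38) ≈ 0.1644

f''(x) = 2*(-x^3 - 18*x^2 + 6*x + 12)/(x^6 + 6*x^4 + 12*x^2 + 8)
Second-derivative test at each critical point:
  f''(-12.1644) = -0.0005 < 0 → local maximum
  f''(0.1644) = 3.0005 > 0 → local minimum

Critical points: x = -sqrt(38) - 6 ≈ -12.1644 (local maximum); x = -6 + sqrt(38) ≈ 0.1644 (local minimum)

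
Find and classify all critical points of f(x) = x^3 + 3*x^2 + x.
f'(x) = 3*x^2 + 6*x + 1

Solve f'(x) = 0:
  3*x^2 + 6*x + 1 = 0 has no rational roots; quadratic formula: x = (-6 ± √24)/6.
  ⇒ x = -1 - sqrt(6)/3 ≈ -1.8165, -1 + sqrt(6)/3 ≈ -0.1835

f''(x) = 6*x + 6
Second-derivative test at each critical point:
  f''(-1.8165) = -4.8990 < 0 → local maximum
  f''(-0.1835) = 4.8990 > 0 → local minimum

Critical points: x = -1 - sqrt(6)/3 ≈ -1.8165 (local maximum); x = -1 + sqrt(6)/3 ≈ -0.1835 (local minimum)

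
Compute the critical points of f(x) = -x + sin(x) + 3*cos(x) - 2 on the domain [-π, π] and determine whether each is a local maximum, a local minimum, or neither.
f'(x) = -3*sin(x) + cos(x) - 1

Solve f'(x) = 0 on [-π, π]:
  f'(x) = 0 ⇔ -3*sin(x) + cos(x) = 1. Write the left side as R·cos(x + φ) with R = √(1² + 3²) = sqrt(10), cos φ = sqrt(10)/10, sin φ = 3*sqrt(10)/10; then cos(x + φ) = sqrt(10)/10. Solve for x and keep the solutions lying in [-π, π].
  ⇒ x = -pi + atan(3/4) ≈ -2.4981, 0

f''(x) = -sin(x) - 3*cos(x)
Second-derivative test at each critical point:
  f''(-2.4981) = 3 > 0 → local minimum
  f''(0) = -3 < 0 → local maximum

Critical points: x = -pi + atan(3/4) ≈ -2.4981 (local minimum); x = 0 (local maximum)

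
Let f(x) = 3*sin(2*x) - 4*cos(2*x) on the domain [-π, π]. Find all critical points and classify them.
f'(x) = 8*sin(2*x) + 6*cos(2*x)

Solve f'(x) = 0 on [-π, π]:
  f'(x) = 0 ⇔ 3*cos(2*x) = -4*sin(2*x) ⇔ tan(2*x) = -3/4, i.e. 2*x = arctan(-3/4) + nπ; keep the solutions lying in [-π, π].
  ⇒ x = -pi/2 - atan(3/4)/2 ≈ -1.8925, -atan(3/4)/2 ≈ -0.3218, -atan(3/4)/2 + pi/2 ≈ 1.2490, pi - atan(3/4)/2 ≈ 2.8198

f''(x) = -12*sin(2*x) + 16*cos(2*x)
Second-derivative test at each critical point:
  f''(-1.8925) = -20 < 0 → local maximum
  f''(-0.3218) = 20 > 0 → local minimum
  f''(1.2490) = -20 < 0 → local maximum
  f''(2.8198) = 20 > 0 → local minimum

Critical points: x = -pi/2 - atan(3/4)/2 ≈ -1.8925 (local maximum); x = -atan(3/4)/2 ≈ -0.3218 (local minimum); x = -atan(3/4)/2 + pi/2 ≈ 1.2490 (local maximum); x = pi - atan(3/4)/2 ≈ 2.8198 (local minimum)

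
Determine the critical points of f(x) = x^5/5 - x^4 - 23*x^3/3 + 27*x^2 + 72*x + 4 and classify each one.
f'(x) = x^4 - 4*x^3 - 23*x^2 + 54*x + 72

Solve f'(x) = 0:
  Factor: x^4 - 4*x^3 - 23*x^2 + 54*x + 72 = (x - 6)*(x - 3)*(x + 1)*(x + 4) = 0.
  ⇒ x = -4, -1, 3, 6

f''(x) = 4*x^3 - 12*x^2 - 46*x + 54
Second-derivative test at each critical point:
  f''(-4) = -210 < 0 → local maximum
  f''(-1) = 84 > 0 → local minimum
  f''(3) = -84 < 0 → local maximum
  f''(6) = 210 > 0 → local minimum

Critical points: x = -4 (local maximum); x = -1 (local minimum); x = 3 (local maximum); x = 6 (local minimum)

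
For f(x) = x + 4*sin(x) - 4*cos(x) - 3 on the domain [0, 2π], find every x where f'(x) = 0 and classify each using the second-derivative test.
f'(x) = 4*sqrt(2)*sin(x + pi/4) + 1

Solve f'(x) = 0 on [0, 2π]:
  f'(x) = 0 ⇔ 4*sin(x) + 4*cos(x) = -1. Write the left side as R·cos(x + φ) with R = √(4² + (-4)²) = 4*sqrt(2), cos φ = sqrt(2)/2, sin φ = -sqrt(2)/2; then cos(x + φ) = -sqrt(2)/8. Solve for x and keep the solutions lying in [0, 2π].
  ⇒ x = atan((-1 + sqrt(31))/(-sqrt(31) - 1)) + pi ≈ 2.5339, atan((-sqrt(31) - 1)/(-1 + sqrt(31))) + 2*pi ≈ 5.3201

f''(x) = 4*sqrt(2)*cos(x + pi/4)
Second-derivative test at each critical point:
  f''(2.5339) = -5.5678 < 0 → local maximum
  f''(5.3201) = 5.5678 > 0 → local minimum

Critical points: x = atan((-1 + sqrt(31))/(-sqrt(31) - 1)) + pi ≈ 2.5339 (local maximum); x = atan((-sqrt(31) - 1)/(-1 + sqrt(31))) + 2*pi ≈ 5.3201 (local minimum)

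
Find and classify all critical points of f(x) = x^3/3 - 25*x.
f'(x) = x^2 - 25

Solve f'(x) = 0:
  Factor: x^2 - 25 = (x - 5)*(x + 5) = 0.
  ⇒ x = -5, 5

f''(x) = 2*x
Second-derivative test at each critical point:
  f''(-5) = -10 < 0 → local maximum
  f''(5) = 10 > 0 → local minimum

Critical points: x = -5 (local maximum); x = 5 (local minimum)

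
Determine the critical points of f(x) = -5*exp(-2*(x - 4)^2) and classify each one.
f'(x) = 20*(x - 4)*exp(-2*(x - 4)^2)

Solve f'(x) = 0:
  f'(x) = (20*x - 80)·exp(-2*(x - 4)^2) and exp(-2*(x - 4)^2) > 0 for every x, so f'(x) = 0 ⇔ 20*x - 80 = 0.
  Factor: 20*x - 80 = 20*(x - 4) = 0.
  ⇒ x = 4

f''(x) = 20*(1 - 4*(x - 4)^2)*exp(-2*(x - 4)^2)
Second-derivative test at each critical point:
  f''(4) = 20 > 0 → local minimum

Critical points: x = 4 (local minimum)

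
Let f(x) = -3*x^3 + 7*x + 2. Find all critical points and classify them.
f'(x) = 7 - 9*x^2

Solve f'(x) = 0:
  9*x^2 - 7 = 0 has no rational roots; quadratic formula: x = (0 ± √252)/18.
  ⇒ x = -sqrt(7)/3 ≈ -0.8819, sqrt(7)/3 ≈ 0.8819

f''(x) = -18*x
Second-derivative test at each critical point:
  f''(-0.8819) = 15.8745 > 0 → local minimum
  f''(0.8819) = -15.8745 < 0 → local maximum

Critical points: x = -sqrt(7)/3 ≈ -0.8819 (local minimum); x = sqrt(7)/3 ≈ 0.8819 (local maximum)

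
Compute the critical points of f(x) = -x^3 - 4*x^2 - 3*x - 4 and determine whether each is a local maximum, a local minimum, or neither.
f'(x) = -3*x^2 - 8*x - 3

Solve f'(x) = 0:
  3*x^2 + 8*x + 3 = 0 has no rational roots; quadratic formula: x = (-8 ± √28)/6.
  ⇒ x = -4/3 - sqrt(7)/3 ≈ -2.2153, -4/3 + sqrt(7)/3 ≈ -0.4514

f''(x) = -6*x - 8
Second-derivative test at each critical point:
  f''(-2.2153) = 5.2915 > 0 → local minimum
  f''(-0.4514) = -5.2915 < 0 → local maximum

Critical points: x = -4/3 - sqrt(7)/3 ≈ -2.2153 (local minimum); x = -4/3 + sqrt(7)/3 ≈ -0.4514 (local maximum)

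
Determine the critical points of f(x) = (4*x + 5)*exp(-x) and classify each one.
f'(x) = (-4*x - 1)*exp(-x)

Solve f'(x) = 0:
  f'(x) = (-4*x - 1)·exp(-x) and exp(-x) > 0 for every x, so f'(x) = 0 ⇔ -4*x - 1 = 0.
  -4*x - 1 = 0.
  ⇒ x = -1/4

f''(x) = (4*x - 3)*exp(-x)
Second-derivative test at each critical point:
  f''(-1/4) = -5.1361 < 0 → local maximum

Critical points: x = -1/4 (local maximum)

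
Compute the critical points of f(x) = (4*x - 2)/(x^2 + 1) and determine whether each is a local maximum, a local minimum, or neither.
f'(x) = 4*(-x^2 + x + 1)/(x^4 + 2*x^2 + 1)

Solve f'(x) = 0:
  f'(x) = -4*(x^2 - x - 1)/(x^2 + 1)^2; the denominator is positive wherever f is defined, so f'(x) = 0 ⇔ -4*x^2 + 4*x + 4 = 0.
  Factor: -4*x^2 + 4*x + 4 = -4*(x^2 - x - 1); x^2 - x - 1 = 0 has no rational roots; quadratic formula: x = (1 ± √5)/2.
  ⇒ x = 1/2 - sqrt(5)/2 ≈ -0.6180, 1/2 + sqrt(5)/2 ≈ 1.6180

f''(x) = 4*(4*x^2*(2*x - 1) + (1 - 6*x)*(x^2 + 1))/(x^2 + 1)^3
Second-derivative test at each critical point:
  f''(-0.6180) = 4.6833 > 0 → local minimum
  f''(1.6180) = -0.6833 < 0 → local maximum

Critical points: x = 1/2 - sqrt(5)/2 ≈ -0.6180 (local minimum); x = 1/2 + sqrt(5)/2 ≈ 1.6180 (local maximum)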